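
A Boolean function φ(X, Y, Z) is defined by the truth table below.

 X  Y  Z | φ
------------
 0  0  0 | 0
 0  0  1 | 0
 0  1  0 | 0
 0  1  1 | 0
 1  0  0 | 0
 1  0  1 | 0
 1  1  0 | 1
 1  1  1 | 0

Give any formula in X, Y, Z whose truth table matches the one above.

φ(X, Y, Z) = (X ∧ Y) ∧ ¬Z

φ is 1 on exactly one input, (1,1,0), whose minterm is X·Y·¬Z. So φ is just that conjunction.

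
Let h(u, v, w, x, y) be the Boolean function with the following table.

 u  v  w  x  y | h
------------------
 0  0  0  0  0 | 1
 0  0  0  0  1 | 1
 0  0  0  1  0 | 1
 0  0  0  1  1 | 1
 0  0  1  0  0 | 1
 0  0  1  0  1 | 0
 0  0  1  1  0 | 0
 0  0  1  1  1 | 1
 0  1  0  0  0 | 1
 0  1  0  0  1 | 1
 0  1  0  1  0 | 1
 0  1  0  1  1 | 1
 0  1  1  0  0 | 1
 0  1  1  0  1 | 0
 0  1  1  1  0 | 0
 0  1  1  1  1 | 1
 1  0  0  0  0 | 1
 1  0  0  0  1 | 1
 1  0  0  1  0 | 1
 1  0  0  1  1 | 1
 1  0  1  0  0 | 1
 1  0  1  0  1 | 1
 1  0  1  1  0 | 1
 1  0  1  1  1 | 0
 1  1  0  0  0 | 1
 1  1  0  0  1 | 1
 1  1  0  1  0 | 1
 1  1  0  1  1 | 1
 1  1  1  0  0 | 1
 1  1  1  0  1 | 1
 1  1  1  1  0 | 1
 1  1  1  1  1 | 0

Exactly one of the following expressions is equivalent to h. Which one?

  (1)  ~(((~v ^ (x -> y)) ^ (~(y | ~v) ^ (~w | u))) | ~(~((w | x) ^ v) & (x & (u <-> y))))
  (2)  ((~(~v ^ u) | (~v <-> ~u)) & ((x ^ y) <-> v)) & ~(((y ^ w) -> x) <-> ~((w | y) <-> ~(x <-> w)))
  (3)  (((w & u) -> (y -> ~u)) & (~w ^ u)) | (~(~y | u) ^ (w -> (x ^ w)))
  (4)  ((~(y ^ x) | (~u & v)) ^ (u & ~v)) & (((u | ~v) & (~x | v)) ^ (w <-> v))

3

(1): at (0,0,0,0,0) it gives 0, but h = 1 — eliminated.
(2): at (0,0,0,0,1) it gives 0, but h = 1 — eliminated.
(4): at (0,0,0,0,0) it gives 0, but h = 1 — eliminated.
That leaves (3). Evaluating it on every row reproduces the table of h exactly.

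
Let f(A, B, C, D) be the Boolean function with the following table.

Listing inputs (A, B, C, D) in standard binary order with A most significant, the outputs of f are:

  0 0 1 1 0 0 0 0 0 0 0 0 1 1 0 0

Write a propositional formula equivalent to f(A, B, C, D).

f(A, B, C, D) = (((((~A & ~B) & C) & ~D) | (((~A & ~B) & C) & D)) | (((A & B) & ~C) & ~D)) | (((A & B) & ~C) & D)

The 1-rows are (0,0,1,0), (0,0,1,1), (1,1,0,0), (1,1,0,1). Each contributes one minterm — ¬A·¬B·C·¬D; ¬A·¬B·C·D; A·B·¬C·¬D; A·B·¬C·D — and their disjunction is a sum-of-products form of f.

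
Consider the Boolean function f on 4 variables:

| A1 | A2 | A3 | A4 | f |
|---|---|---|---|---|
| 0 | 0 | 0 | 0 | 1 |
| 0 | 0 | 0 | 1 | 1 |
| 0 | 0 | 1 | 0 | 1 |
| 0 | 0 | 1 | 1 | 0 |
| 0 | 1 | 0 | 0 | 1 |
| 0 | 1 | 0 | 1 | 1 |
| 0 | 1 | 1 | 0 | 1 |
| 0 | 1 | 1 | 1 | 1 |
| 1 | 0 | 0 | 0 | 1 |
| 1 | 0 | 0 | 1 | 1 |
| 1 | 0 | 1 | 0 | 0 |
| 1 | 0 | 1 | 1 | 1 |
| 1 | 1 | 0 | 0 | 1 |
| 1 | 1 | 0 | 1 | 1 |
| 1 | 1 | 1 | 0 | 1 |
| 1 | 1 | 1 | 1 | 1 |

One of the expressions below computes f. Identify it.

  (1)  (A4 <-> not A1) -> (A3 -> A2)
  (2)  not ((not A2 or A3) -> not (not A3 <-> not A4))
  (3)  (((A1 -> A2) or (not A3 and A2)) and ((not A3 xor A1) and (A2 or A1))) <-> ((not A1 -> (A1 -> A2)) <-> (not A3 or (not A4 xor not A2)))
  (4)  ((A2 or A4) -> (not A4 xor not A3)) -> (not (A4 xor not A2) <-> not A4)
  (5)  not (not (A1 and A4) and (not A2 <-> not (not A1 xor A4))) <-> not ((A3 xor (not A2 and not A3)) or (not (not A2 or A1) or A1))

1

(2): at (0,0,0,1) it gives 0, but f = 1 — eliminated.
(3): at (0,0,0,0) it gives 0, but f = 1 — eliminated.
(4): at (0,0,0,0) it gives 0, but f = 1 — eliminated.
(5): at (0,0,0,0) it gives 0, but f = 1 — eliminated.
Only (1) survives; checking it on all 16 rows confirms it matches f.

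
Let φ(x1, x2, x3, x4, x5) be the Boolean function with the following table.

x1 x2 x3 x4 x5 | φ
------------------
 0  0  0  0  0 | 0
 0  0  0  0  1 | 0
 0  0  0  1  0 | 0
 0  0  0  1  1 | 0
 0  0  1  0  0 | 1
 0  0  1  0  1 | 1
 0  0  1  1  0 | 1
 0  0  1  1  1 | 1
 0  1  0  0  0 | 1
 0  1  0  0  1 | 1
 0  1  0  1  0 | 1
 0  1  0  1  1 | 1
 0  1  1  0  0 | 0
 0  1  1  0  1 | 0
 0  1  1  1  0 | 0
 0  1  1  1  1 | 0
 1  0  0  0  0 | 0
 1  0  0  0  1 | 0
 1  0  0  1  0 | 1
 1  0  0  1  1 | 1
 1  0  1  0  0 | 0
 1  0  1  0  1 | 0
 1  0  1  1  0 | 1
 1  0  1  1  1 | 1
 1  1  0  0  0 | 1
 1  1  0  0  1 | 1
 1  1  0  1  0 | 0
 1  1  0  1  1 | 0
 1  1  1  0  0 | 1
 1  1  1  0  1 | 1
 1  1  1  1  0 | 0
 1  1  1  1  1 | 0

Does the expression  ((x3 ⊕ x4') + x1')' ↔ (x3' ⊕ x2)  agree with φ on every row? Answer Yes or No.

Yes

Test each input against both φ and the formula:
  x1=0, x2=0, x3=0, x4=0, x5=0: formula gives 0, φ = 0 ✓
  x1=0, x2=0, x3=0, x4=0, x5=1: formula gives 0, φ = 0 ✓
  x1=0, x2=0, x3=0, x4=1, x5=0: formula gives 0, φ = 0 ✓
  x1=0, x2=0, x3=0, x4=1, x5=1: formula gives 0, φ = 0 ✓
  …and likewise for the remaining 28 rows.
Every row agrees, so the formula is equivalent.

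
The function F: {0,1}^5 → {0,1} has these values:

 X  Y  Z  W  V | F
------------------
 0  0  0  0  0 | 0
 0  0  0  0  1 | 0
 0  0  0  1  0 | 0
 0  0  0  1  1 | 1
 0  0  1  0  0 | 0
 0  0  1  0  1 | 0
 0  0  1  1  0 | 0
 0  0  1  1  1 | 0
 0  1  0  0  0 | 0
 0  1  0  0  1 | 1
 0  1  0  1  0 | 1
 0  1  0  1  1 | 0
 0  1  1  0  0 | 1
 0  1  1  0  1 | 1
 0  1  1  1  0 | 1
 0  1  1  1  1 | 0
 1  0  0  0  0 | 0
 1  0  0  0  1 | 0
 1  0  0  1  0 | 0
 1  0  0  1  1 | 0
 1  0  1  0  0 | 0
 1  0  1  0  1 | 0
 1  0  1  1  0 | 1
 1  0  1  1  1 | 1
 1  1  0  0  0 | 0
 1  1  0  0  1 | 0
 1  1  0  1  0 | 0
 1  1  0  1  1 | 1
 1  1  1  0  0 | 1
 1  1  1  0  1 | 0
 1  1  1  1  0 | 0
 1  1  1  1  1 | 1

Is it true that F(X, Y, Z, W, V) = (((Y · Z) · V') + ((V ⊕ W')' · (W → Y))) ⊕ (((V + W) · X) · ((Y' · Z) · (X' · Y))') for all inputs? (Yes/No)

No

Evaluate (((Y · Z) · V') + ((V ⊕ W')' · (W → Y))) ⊕ (((V + W) · X) · ((Y' · Z) · (X' · Y))') on each row and compare to F:
  X=0, Y=0, Z=0, W=0, V=0: formula gives 0, F = 0 ✓
  X=0, Y=0, Z=0, W=0, V=1: formula gives 1, but F = 0 ✗
Row (0,0,0,0,1) is a counterexample, so the formula is not equivalent to F.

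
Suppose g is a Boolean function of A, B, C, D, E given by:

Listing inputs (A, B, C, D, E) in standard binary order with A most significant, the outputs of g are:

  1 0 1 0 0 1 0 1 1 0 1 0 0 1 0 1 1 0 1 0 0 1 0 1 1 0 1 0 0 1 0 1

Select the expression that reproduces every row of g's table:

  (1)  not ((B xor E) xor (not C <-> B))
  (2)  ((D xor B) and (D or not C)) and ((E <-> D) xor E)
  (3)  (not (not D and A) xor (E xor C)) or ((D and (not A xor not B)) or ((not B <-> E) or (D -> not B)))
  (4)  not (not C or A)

1

(2) fails at (0,0,0,0,0): the formula yields 0, g is 1.
(3) fails at (0,0,0,0,1): the formula yields 1, g is 0.
(4) fails at (0,0,0,0,0): the formula yields 0, g is 1.
Only (1) survives; checking it on all 32 rows confirms it matches g.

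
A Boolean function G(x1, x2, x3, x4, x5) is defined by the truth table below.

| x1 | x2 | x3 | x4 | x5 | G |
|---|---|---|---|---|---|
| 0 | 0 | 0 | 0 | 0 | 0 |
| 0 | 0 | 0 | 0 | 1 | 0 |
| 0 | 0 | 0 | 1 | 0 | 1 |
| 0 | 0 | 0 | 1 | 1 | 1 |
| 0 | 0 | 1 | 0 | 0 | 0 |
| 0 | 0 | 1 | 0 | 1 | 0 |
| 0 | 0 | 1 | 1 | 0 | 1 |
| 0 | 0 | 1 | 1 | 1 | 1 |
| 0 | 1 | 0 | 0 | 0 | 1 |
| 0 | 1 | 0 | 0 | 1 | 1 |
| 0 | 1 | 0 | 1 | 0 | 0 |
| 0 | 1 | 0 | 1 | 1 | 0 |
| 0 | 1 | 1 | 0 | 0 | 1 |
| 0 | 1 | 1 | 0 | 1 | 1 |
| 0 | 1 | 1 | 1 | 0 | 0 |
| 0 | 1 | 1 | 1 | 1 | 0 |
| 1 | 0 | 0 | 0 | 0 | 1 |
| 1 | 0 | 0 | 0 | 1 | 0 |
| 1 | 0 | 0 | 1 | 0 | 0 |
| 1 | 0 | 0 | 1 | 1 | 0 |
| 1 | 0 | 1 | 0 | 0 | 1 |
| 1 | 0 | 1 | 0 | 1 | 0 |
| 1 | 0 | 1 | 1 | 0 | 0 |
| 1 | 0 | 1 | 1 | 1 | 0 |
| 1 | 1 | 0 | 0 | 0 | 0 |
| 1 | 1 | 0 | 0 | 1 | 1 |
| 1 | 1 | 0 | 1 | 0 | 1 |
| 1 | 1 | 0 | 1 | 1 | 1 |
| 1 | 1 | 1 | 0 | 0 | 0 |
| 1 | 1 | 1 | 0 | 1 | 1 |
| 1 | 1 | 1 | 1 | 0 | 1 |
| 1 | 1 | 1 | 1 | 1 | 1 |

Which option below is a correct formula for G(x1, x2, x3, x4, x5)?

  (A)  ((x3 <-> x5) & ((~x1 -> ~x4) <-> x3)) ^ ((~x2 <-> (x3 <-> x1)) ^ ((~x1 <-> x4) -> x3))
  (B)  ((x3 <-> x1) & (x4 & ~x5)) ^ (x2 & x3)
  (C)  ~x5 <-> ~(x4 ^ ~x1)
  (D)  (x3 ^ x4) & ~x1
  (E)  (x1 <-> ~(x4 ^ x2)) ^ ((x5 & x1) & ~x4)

E

(A): at (0,0,0,1,0) it gives 0, but G = 1 — eliminated.
(B): at (0,0,0,1,1) it gives 0, but G = 1 — eliminated.
(C): at (0,0,0,0,1) it gives 1, but G = 0 — eliminated.
(D): at (0,0,1,0,0) it gives 1, but G = 0 — eliminated.
Only (E) survives; checking it on all 32 rows confirms it matches G.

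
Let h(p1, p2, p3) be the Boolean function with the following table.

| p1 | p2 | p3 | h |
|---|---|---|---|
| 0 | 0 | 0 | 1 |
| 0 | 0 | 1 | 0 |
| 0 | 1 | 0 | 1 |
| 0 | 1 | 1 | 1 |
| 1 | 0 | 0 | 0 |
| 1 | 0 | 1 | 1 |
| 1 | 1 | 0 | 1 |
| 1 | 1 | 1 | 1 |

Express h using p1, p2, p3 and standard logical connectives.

h is 0 on only 2 rows — (0,0,1), (1,0,0). Writing each as a minterm (¬p1·¬p2·p3, p1·¬p2·¬p3) and OR-ing them characterizes exactly where h=0, so h is the negation of that disjunction.

h(p1, p2, p3) = ~(((~p1 & ~p2) & p3) | ((p1 & ~p2) & ~p3))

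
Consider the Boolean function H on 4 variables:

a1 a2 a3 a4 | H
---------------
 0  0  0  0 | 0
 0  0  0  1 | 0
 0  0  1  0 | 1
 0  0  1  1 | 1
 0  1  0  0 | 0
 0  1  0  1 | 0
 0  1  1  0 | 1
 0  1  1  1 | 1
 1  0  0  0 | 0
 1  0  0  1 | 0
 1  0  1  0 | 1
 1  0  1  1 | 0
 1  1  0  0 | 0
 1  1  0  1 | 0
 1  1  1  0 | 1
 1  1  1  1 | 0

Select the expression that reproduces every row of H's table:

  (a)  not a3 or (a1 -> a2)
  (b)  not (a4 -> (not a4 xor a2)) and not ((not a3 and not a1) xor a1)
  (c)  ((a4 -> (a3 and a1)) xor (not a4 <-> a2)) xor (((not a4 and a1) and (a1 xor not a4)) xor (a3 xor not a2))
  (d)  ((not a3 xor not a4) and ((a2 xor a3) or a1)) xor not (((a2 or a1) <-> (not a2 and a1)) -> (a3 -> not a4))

c

(a) disagrees with H on (0,0,0,0) (formula → 1, table → 0); rule it out.
(b) disagrees with H on (0,0,1,0) (formula → 0, table → 1); rule it out.
(d) disagrees with H on (0,1,0,1) (formula → 1, table → 0); rule it out.
That leaves (c). Evaluating it on every row reproduces the table of H exactly.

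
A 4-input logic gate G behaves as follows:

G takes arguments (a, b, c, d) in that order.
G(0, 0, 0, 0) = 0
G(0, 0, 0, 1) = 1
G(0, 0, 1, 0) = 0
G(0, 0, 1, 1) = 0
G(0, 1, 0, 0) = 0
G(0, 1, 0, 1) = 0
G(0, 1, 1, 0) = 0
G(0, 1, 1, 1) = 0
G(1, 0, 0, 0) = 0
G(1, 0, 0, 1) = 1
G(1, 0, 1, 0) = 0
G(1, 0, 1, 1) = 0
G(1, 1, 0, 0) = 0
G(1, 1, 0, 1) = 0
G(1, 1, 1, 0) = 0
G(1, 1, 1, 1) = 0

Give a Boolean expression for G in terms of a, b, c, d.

G=1 on 2 inputs: (0,0,0,1), (1,0,0,1). Reading each as a conjunction of literals (¬a·¬b·¬c·d, a·¬b·¬c·d) and taking the OR gives the canonical DNF.

G(a, b, c, d) = (((not a and not b) and not c) and d) or (((a and not b) and not c) and d)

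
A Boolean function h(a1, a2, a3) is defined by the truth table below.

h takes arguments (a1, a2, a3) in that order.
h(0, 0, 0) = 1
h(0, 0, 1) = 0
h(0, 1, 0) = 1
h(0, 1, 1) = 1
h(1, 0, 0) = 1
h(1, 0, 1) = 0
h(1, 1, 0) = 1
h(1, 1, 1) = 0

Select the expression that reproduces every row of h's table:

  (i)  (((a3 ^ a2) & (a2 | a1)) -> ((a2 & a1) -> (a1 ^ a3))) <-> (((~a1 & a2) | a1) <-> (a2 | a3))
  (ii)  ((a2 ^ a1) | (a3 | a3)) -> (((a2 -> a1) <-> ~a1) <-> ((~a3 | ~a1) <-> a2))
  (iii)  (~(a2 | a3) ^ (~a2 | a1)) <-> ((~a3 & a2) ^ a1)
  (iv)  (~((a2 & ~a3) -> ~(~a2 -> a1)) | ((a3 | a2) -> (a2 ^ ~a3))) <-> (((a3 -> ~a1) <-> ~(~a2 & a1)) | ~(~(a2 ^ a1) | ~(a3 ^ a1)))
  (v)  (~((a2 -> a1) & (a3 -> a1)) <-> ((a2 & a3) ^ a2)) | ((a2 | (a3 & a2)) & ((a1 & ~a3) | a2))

(i): at (1,0,0) it gives 0, but h = 1 — eliminated.
(ii): at (0,1,0) it gives 0, but h = 1 — eliminated.
(iii): at (0,1,0) it gives 0, but h = 1 — eliminated.
(v): at (1,0,1) it gives 1, but h = 0 — eliminated.
(iv) is the remaining candidate, and it agrees with h on all 8 inputs.

iv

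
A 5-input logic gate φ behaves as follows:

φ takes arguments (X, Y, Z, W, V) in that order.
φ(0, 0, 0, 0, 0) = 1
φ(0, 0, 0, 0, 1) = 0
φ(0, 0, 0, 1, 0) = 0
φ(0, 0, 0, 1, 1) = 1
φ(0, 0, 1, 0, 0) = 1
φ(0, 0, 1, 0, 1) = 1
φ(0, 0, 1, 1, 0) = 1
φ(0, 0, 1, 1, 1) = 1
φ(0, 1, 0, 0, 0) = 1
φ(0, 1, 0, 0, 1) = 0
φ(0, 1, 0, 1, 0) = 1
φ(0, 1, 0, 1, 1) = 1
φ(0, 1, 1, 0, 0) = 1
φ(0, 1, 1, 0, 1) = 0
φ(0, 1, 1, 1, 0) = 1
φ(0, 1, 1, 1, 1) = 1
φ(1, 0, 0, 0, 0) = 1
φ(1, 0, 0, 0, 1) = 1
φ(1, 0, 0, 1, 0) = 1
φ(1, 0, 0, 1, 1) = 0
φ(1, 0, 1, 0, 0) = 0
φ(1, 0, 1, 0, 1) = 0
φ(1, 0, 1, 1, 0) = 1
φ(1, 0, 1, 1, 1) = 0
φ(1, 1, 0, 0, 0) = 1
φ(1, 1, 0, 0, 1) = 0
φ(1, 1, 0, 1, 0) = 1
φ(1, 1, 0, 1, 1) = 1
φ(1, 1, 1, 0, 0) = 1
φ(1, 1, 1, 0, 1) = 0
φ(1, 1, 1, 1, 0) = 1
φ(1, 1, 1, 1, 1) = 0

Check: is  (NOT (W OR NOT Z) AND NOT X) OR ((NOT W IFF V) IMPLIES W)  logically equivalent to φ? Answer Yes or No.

Evaluate (NOT (W OR NOT Z) AND NOT X) OR ((NOT W IFF V) IMPLIES W) on each row and compare to φ:
  X=0, Y=0, Z=0, W=0, V=0: formula gives 1, φ = 1 ✓
  X=0, Y=0, Z=0, W=0, V=1: formula gives 0, φ = 0 ✓
  X=0, Y=0, Z=0, W=1, V=0: formula gives 1, but φ = 0 ✗
Since they disagree at (0,0,0,1,0), the expression is not a correct formula for φ.

No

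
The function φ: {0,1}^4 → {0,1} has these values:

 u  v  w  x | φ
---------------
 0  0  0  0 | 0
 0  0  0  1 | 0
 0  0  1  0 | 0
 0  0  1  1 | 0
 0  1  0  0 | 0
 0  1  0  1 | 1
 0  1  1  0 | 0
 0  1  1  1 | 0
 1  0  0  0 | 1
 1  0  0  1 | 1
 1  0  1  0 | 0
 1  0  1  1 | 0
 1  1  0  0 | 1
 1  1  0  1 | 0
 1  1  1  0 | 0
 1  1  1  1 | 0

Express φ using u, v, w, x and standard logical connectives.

φ(u, v, w, x) = (((((u' · v) · w') · x) + (((u · v') · w') · x')) + (((u · v') · w') · x)) + (((u · v) · w') · x')

Collect the rows where φ=1 — (0,1,0,1), (1,0,0,0), (1,0,0,1), (1,1,0,0) — and write one minterm per row: ¬u·v·¬w·x, u·¬v·¬w·¬x, u·¬v·¬w·x, u·v·¬w·¬x. Their union (logical OR) reproduces the table exactly.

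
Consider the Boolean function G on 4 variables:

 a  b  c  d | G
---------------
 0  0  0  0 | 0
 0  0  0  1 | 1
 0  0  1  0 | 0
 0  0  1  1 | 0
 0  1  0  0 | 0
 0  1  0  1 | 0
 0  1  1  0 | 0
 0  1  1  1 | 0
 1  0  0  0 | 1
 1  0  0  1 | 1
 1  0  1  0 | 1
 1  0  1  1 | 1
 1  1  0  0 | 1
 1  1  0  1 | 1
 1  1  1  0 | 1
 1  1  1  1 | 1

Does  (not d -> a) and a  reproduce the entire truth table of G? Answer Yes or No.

Evaluate (not d -> a) and a on each row and compare to G:
  a=0, b=0, c=0, d=0: formula gives 0, G = 0 ✓
  a=0, b=0, c=0, d=1: formula gives 0, but G = 1 ✗
A single disagreement suffices: at (0,0,0,1) they differ, so the formula does not compute G.

No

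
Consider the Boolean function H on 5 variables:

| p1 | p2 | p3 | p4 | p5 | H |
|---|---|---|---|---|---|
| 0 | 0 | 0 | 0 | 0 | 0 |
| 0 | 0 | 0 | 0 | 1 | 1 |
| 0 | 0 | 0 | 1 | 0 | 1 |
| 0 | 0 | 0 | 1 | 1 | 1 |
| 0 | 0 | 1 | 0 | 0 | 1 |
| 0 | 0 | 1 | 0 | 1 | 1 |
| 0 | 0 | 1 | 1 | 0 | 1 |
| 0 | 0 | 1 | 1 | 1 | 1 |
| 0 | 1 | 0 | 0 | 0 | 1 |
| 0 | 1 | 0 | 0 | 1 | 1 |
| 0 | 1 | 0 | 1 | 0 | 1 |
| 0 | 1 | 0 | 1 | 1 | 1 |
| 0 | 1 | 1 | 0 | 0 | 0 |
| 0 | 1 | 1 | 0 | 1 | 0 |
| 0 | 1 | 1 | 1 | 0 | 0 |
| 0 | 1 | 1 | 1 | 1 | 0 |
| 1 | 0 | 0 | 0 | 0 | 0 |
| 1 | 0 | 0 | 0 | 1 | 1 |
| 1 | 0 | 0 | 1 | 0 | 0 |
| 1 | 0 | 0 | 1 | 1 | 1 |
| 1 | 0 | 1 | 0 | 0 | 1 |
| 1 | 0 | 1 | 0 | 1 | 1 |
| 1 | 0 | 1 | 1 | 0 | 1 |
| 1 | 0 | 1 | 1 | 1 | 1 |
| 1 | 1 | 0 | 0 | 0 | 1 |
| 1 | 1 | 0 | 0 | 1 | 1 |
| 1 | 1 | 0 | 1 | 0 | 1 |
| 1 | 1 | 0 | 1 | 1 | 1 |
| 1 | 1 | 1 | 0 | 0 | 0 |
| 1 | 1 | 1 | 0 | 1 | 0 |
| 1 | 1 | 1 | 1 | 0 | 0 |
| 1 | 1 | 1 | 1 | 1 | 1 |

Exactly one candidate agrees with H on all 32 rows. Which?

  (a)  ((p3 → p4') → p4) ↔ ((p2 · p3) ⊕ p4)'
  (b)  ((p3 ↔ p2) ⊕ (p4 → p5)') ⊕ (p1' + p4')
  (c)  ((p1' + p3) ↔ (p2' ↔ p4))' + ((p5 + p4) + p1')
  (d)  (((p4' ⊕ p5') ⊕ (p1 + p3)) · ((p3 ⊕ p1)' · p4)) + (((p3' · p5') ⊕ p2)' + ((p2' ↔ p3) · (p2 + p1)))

d

(a) disagrees with H on (0,0,0,0,1) (formula → 0, table → 1); rule it out.
(b) disagrees with H on (0,0,0,0,1) (formula → 0, table → 1); rule it out.
(c) disagrees with H on (0,0,0,0,0) (formula → 1, table → 0); rule it out.
Only (d) survives; checking it on all 32 rows confirms it matches H.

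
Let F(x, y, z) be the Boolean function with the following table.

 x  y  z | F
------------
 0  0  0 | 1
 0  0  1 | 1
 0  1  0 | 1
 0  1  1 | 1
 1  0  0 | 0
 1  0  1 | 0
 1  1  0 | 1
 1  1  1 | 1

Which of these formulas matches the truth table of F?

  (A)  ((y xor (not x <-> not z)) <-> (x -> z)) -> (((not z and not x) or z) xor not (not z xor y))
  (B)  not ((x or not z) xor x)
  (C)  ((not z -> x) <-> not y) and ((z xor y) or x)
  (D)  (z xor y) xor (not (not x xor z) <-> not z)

(B): at (0,0,0) it gives 0, but F = 1 — eliminated.
(C): at (0,0,0) it gives 0, but F = 1 — eliminated.
(D): at (0,0,0) it gives 0, but F = 1 — eliminated.
That leaves (A). Evaluating it on every row reproduces the table of F exactly.

A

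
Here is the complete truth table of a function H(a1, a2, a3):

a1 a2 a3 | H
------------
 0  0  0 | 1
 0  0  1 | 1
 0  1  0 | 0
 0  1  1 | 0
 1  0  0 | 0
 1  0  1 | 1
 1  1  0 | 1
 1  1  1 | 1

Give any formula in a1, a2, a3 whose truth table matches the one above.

H(a1, a2, a3) = not ((((not a1 and a2) and not a3) or ((not a1 and a2) and a3)) or ((a1 and not a2) and not a3))

H is 0 on only 3 rows — (0,1,0), (0,1,1), (1,0,0). Writing each as a minterm (¬a1·a2·¬a3, ¬a1·a2·a3, a1·¬a2·¬a3) and OR-ing them characterizes exactly where H=0, so H is the negation of that disjunction.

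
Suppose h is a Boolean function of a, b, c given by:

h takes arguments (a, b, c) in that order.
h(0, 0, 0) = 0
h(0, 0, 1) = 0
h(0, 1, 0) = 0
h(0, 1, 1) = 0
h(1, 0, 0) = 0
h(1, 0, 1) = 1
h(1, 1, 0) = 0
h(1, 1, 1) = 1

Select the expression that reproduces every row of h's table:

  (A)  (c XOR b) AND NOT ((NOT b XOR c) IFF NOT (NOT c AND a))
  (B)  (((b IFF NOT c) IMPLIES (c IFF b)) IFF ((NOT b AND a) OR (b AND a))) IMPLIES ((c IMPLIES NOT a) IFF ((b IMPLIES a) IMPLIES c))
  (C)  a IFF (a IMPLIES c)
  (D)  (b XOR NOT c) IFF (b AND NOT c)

C

(A): at (0,0,1) it gives 1, but h = 0 — eliminated.
(B): at (0,0,0) it gives 1, but h = 0 — eliminated.
(D): at (0,0,1) it gives 1, but h = 0 — eliminated.
That leaves (C). Evaluating it on every row reproduces the table of h exactly.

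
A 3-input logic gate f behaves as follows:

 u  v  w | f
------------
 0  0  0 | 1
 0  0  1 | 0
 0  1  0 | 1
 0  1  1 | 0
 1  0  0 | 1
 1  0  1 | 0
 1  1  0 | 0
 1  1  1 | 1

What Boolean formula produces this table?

The 1-rows are (0,0,0), (0,1,0), (1,0,0), (1,1,1). Each contributes one minterm — ¬u·¬v·¬w; ¬u·v·¬w; u·¬v·¬w; u·v·w — and their disjunction is a sum-of-products form of f.

f(u, v, w) = ((((NOT u AND NOT v) AND NOT w) OR ((NOT u AND v) AND NOT w)) OR ((u AND NOT v) AND NOT w)) OR ((u AND v) AND w)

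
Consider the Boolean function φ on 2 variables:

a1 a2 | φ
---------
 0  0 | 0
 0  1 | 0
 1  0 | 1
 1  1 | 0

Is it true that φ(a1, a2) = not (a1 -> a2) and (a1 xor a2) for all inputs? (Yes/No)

Evaluate not (a1 -> a2) and (a1 xor a2) on each row and compare to φ:
  a1=0, a2=0: formula gives 0, φ = 0 ✓
  a1=0, a2=1: formula gives 0, φ = 0 ✓
  a1=1, a2=0: formula gives 1, φ = 1 ✓
  a1=1, a2=1: formula gives 0, φ = 0 ✓
No disagreement on any input; they are logically equivalent.

Yes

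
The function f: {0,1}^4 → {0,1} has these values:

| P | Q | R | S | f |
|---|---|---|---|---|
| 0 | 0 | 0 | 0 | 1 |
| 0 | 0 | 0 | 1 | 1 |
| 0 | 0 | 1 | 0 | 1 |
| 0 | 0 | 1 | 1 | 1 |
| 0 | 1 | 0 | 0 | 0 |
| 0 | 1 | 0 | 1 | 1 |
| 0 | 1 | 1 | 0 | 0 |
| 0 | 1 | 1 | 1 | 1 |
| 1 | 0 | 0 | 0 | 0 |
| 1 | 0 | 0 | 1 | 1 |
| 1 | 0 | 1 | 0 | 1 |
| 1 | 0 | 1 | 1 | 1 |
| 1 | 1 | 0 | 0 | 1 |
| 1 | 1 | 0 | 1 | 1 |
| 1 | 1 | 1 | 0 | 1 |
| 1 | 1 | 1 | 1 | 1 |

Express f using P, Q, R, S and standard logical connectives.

There are just 3 zero rows: (0,1,0,0), (0,1,1,0), (1,0,0,0). Their minterms are ¬P·Q·¬R·¬S, ¬P·Q·R·¬S, P·¬Q·¬R·¬S; the OR of those covers precisely the 0-outputs, and negating it yields f.

f(P, Q, R, S) = ¬(((((¬P ∧ Q) ∧ ¬R) ∧ ¬S) ∨ (((¬P ∧ Q) ∧ R) ∧ ¬S)) ∨ (((P ∧ ¬Q) ∧ ¬R) ∧ ¬S))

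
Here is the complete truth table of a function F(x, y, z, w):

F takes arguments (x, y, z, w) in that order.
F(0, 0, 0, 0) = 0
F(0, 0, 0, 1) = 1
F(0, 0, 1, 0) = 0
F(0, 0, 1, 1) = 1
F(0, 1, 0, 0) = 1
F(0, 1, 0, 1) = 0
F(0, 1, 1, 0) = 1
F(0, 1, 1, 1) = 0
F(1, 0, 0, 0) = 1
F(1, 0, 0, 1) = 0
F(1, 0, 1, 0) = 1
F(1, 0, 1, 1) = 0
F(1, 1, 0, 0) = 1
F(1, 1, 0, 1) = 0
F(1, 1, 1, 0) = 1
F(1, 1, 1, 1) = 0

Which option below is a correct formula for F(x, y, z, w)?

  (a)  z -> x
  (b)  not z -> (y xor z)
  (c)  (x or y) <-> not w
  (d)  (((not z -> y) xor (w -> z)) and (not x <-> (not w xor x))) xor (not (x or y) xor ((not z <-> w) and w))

(a): at (0,0,0,0) it gives 1, but F = 0 — eliminated.
(b): at (0,0,0,1) it gives 0, but F = 1 — eliminated.
(d): at (0,0,0,1) it gives 0, but F = 1 — eliminated.
Only (c) survives; checking it on all 16 rows confirms it matches F.

c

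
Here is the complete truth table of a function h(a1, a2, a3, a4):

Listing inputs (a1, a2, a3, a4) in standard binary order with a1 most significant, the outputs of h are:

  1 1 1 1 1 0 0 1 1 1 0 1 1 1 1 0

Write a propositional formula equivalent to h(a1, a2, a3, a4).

There are just 4 zero rows: (0,1,0,1), (0,1,1,0), (1,0,1,0), (1,1,1,1). Their minterms are ¬a1·a2·¬a3·a4, ¬a1·a2·a3·¬a4, a1·¬a2·a3·¬a4, a1·a2·a3·a4; the OR of those covers precisely the 0-outputs, and negating it yields h.

h(a1, a2, a3, a4) = NOT ((((((NOT a1 AND a2) AND NOT a3) AND a4) OR (((NOT a1 AND a2) AND a3) AND NOT a4)) OR (((a1 AND NOT a2) AND a3) AND NOT a4)) OR (((a1 AND a2) AND a3) AND a4))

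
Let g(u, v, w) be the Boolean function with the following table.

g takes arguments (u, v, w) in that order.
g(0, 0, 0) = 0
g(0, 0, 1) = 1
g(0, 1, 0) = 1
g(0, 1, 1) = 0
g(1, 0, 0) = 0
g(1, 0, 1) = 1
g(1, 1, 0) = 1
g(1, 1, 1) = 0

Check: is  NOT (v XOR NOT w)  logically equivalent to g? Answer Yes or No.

Evaluate NOT (v XOR NOT w) on each row and compare to g:
  u=0, v=0, w=0: formula gives 0, g = 0 ✓
  u=0, v=0, w=1: formula gives 1, g = 1 ✓
  u=0, v=1, w=0: formula gives 1, g = 1 ✓
  u=0, v=1, w=1: formula gives 0, g = 0 ✓
  u=1, v=0, w=0: formula gives 0, g = 0 ✓
  …and likewise for the remaining 3 rows.
All 8 rows match — the expression computes g exactly.

Yes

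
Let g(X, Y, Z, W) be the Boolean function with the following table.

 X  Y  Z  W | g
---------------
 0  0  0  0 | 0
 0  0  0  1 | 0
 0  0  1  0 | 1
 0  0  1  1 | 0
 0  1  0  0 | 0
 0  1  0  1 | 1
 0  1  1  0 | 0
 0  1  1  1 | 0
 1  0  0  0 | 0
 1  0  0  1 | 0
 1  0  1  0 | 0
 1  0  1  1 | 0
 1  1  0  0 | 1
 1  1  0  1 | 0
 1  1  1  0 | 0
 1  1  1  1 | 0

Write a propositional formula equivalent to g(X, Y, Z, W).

g(X, Y, Z, W) = ((((¬X ∧ ¬Y) ∧ Z) ∧ ¬W) ∨ (((¬X ∧ Y) ∧ ¬Z) ∧ W)) ∨ (((X ∧ Y) ∧ ¬Z) ∧ ¬W)

g=1 on 3 inputs: (0,0,1,0), (0,1,0,1), (1,1,0,0). Reading each as a conjunction of literals (¬X·¬Y·Z·¬W, ¬X·Y·¬Z·W, X·Y·¬Z·¬W) and taking the OR gives the canonical DNF.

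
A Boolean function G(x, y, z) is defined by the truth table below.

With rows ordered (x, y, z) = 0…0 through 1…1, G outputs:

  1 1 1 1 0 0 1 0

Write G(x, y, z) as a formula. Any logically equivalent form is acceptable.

G(x, y, z) = NOT ((((x AND NOT y) AND NOT z) OR ((x AND NOT y) AND z)) OR ((x AND y) AND z))

The 0-rows are (1,0,0), (1,0,1), (1,1,1). Take each as a conjunction (x·¬y·¬z, x·¬y·z, x·y·z), form their disjunction, and complement — that gives a formula that is 1 everywhere G is.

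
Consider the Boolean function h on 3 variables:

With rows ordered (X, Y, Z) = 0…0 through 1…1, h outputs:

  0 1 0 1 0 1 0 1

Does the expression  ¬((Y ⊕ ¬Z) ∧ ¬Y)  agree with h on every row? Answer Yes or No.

Test each input against both h and the formula:
  X=0, Y=0, Z=0: formula gives 0, h = 0 ✓
  X=0, Y=0, Z=1: formula gives 1, h = 1 ✓
  X=0, Y=1, Z=0: formula gives 1, but h = 0 ✗
Row (0,1,0) is a counterexample, so the formula is not equivalent to h.

No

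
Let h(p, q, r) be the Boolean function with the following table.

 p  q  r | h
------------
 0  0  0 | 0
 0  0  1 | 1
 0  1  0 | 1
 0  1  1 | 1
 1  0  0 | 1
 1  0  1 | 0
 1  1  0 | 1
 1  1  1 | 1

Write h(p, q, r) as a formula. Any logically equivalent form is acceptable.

There are just 2 zero rows: (0,0,0), (1,0,1). Their minterms are ¬p·¬q·¬r, p·¬q·r; the OR of those covers precisely the 0-outputs, and negating it yields h.

h(p, q, r) = ¬(((¬p ∧ ¬q) ∧ ¬r) ∨ ((p ∧ ¬q) ∧ r))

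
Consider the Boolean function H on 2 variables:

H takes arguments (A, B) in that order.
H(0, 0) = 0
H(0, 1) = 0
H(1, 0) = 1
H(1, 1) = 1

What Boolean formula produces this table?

H(A, B) = A

The output simply equals A.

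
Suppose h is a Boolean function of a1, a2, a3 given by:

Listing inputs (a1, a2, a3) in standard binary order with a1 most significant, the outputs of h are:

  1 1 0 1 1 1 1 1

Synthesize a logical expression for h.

Only row (0,1,0) gives 0. So h is 1 everywhere except there — the complement of the minterm ¬a1·a2·¬a3.

h(a1, a2, a3) = not ((not a1 and a2) and not a3)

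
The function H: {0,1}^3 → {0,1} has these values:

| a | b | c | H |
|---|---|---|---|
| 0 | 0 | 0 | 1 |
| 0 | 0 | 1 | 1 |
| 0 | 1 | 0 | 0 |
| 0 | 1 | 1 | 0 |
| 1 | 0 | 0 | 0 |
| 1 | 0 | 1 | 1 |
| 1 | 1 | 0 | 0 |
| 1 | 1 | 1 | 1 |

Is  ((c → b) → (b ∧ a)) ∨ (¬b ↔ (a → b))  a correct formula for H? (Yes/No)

Test each input against both H and the formula:
  a=0, b=0, c=0: formula gives 1, H = 1 ✓
  a=0, b=0, c=1: formula gives 1, H = 1 ✓
  a=0, b=1, c=0: formula gives 0, H = 0 ✓
  a=0, b=1, c=1: formula gives 0, H = 0 ✓
  a=1, b=0, c=0: formula gives 0, H = 0 ✓
  …
  a=1, b=1, c=0: formula gives 1, but H = 0 ✗
A single disagreement suffices: at (1,1,0) they differ, so the formula does not compute H.

No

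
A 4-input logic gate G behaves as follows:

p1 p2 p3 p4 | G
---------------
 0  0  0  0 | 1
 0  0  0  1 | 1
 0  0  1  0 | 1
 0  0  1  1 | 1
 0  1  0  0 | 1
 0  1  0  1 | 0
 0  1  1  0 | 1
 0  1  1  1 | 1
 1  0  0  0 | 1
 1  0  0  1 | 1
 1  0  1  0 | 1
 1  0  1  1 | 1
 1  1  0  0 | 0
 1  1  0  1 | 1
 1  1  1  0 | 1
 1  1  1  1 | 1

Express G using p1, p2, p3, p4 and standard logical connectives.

There are just 2 zero rows: (0,1,0,1), (1,1,0,0). Their minterms are ¬p1·p2·¬p3·p4, p1·p2·¬p3·¬p4; the OR of those covers precisely the 0-outputs, and negating it yields G.

G(p1, p2, p3, p4) = NOT ((((NOT p1 AND p2) AND NOT p3) AND p4) OR (((p1 AND p2) AND NOT p3) AND NOT p4))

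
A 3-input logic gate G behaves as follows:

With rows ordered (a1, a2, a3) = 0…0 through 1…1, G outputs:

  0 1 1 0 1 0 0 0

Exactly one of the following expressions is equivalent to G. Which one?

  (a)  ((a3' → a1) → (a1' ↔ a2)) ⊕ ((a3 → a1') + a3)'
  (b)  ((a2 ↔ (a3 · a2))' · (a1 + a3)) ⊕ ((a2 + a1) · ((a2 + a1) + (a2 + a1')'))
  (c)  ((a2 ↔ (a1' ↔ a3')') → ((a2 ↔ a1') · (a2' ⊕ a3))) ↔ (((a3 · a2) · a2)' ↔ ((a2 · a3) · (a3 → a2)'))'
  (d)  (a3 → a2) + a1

c

(a) fails at (0,0,0): the formula yields 1, G is 0.
(b) fails at (0,0,1): the formula yields 0, G is 1.
(d) fails at (0,0,0): the formula yields 1, G is 0.
Only (c) survives; checking it on all 8 rows confirms it matches G.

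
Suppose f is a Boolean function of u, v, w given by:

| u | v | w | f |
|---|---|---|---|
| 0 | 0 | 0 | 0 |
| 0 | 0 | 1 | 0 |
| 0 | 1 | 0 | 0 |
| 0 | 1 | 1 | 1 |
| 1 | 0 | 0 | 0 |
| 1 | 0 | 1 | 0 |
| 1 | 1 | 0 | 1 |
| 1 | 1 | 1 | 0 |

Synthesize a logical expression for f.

f(u, v, w) = ((NOT u AND v) AND w) OR ((u AND v) AND NOT w)

The 1-rows are (0,1,1), (1,1,0). Each contributes one minterm — ¬u·v·w; u·v·¬w — and their disjunction is a sum-of-products form of f.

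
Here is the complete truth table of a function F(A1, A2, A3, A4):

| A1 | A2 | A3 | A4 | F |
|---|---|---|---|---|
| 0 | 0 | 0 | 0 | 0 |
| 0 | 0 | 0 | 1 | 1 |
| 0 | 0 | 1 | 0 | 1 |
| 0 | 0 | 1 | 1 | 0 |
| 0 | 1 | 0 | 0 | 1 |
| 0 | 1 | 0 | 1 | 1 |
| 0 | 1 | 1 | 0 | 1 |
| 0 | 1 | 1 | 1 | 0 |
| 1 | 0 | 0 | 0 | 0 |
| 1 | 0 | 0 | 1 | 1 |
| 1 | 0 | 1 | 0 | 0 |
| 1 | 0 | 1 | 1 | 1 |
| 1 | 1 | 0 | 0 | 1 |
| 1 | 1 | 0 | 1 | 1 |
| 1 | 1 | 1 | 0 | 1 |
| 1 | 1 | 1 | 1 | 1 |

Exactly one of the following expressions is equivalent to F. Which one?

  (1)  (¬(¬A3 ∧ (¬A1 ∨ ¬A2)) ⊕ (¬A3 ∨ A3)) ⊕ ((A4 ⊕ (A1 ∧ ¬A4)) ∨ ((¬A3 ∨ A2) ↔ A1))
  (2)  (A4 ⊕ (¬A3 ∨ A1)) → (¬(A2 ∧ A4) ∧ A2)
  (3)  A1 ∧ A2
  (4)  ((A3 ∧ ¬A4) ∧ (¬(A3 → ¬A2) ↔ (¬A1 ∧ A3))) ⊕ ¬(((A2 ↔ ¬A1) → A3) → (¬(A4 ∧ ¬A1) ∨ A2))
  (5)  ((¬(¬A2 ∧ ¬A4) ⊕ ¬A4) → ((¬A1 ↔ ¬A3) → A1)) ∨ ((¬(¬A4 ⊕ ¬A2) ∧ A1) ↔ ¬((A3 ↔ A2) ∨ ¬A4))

2

(1): at (0,0,0,0) it gives 1, but F = 0 — eliminated.
(3): at (0,0,0,1) it gives 0, but F = 1 — eliminated.
(4): at (0,0,1,0) it gives 0, but F = 1 — eliminated.
(5): at (0,0,0,0) it gives 1, but F = 0 — eliminated.
Only (2) survives; checking it on all 16 rows confirms it matches F.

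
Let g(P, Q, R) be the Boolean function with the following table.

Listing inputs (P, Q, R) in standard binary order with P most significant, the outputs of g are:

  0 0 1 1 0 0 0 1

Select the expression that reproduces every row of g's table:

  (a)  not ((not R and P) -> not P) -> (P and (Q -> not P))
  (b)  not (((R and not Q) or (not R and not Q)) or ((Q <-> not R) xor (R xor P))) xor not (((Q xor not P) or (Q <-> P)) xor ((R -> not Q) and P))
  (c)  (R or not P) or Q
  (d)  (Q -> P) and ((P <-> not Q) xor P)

(a) disagrees with g on (0,0,0) (formula → 1, table → 0); rule it out.
(c) disagrees with g on (0,0,0) (formula → 1, table → 0); rule it out.
(d) disagrees with g on (0,1,0) (formula → 0, table → 1); rule it out.
That leaves (b). Evaluating it on every row reproduces the table of g exactly.

b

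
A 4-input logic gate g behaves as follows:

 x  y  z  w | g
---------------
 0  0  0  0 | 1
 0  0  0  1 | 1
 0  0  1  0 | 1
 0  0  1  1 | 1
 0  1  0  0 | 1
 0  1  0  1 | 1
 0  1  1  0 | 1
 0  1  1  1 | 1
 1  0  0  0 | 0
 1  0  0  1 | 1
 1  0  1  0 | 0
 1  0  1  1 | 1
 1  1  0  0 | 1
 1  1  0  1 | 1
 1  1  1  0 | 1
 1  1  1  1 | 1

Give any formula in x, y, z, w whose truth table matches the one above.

There are just 2 zero rows: (1,0,0,0), (1,0,1,0). Their minterms are x·¬y·¬z·¬w, x·¬y·z·¬w; the OR of those covers precisely the 0-outputs, and negating it yields g.

g(x, y, z, w) = NOT ((((x AND NOT y) AND NOT z) AND NOT w) OR (((x AND NOT y) AND z) AND NOT w))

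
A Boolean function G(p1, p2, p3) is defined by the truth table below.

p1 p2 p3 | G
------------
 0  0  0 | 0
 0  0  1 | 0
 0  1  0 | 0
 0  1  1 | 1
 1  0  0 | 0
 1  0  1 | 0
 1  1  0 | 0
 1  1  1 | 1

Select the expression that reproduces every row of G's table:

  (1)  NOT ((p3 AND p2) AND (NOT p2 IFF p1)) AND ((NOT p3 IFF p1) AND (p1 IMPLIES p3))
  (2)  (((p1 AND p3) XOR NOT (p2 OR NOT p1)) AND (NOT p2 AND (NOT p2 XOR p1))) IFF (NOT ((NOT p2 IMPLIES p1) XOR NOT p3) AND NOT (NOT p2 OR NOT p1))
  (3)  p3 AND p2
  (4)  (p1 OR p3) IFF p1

3

(1) disagrees with G on (0,0,1) (formula → 1, table → 0); rule it out.
(2) disagrees with G on (0,0,0) (formula → 1, table → 0); rule it out.
(4) disagrees with G on (0,0,0) (formula → 1, table → 0); rule it out.
That leaves (3). Evaluating it on every row reproduces the table of G exactly.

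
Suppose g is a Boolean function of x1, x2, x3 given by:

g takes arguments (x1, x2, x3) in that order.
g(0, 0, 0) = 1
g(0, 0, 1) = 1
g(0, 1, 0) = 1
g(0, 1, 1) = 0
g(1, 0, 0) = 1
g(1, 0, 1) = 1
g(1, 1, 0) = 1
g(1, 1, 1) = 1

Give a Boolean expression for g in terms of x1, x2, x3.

g is 0 on exactly one input, (0,1,1), whose minterm is ¬x1·x2·x3. So g is the negation of that single conjunction.

g(x1, x2, x3) = NOT ((NOT x1 AND x2) AND x3)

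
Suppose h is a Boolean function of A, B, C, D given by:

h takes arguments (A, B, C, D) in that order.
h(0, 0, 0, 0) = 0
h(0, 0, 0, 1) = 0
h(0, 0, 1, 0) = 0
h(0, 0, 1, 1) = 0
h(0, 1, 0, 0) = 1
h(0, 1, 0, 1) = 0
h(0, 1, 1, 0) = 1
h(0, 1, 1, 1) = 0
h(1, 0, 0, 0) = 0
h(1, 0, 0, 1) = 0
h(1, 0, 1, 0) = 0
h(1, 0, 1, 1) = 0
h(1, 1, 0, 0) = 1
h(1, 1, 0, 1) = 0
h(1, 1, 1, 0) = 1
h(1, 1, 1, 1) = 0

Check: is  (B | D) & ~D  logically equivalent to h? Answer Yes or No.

Check the formula against h row by row:
  A=0, B=0, C=0, D=0: formula gives 0, h = 0 ✓
  A=0, B=0, C=0, D=1: formula gives 0, h = 0 ✓
  A=0, B=0, C=1, D=0: formula gives 0, h = 0 ✓
  A=0, B=0, C=1, D=1: formula gives 0, h = 0 ✓
  … (the remaining 12 rows also agree.)
All 16 rows match — the expression computes h exactly.

Yes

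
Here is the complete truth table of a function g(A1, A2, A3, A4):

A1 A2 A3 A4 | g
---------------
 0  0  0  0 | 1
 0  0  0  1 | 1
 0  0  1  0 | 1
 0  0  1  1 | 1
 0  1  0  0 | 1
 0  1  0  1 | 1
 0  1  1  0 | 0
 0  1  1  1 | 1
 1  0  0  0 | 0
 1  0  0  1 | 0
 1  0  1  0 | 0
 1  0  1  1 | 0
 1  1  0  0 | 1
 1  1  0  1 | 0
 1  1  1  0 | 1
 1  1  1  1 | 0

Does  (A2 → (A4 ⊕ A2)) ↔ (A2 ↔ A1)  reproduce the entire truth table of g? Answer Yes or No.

No

Test each input against both g and the formula:
  A1=0, A2=0, A3=0, A4=0: formula gives 1, g = 1 ✓
  A1=0, A2=0, A3=0, A4=1: formula gives 1, g = 1 ✓
  A1=0, A2=0, A3=1, A4=0: formula gives 1, g = 1 ✓
  A1=0, A2=0, A3=1, A4=1: formula gives 1, g = 1 ✓
  A1=0, A2=1, A3=0, A4=0: formula gives 0, but g = 1 ✗
Since they disagree at (0,1,0,0), the expression is not a correct formula for g.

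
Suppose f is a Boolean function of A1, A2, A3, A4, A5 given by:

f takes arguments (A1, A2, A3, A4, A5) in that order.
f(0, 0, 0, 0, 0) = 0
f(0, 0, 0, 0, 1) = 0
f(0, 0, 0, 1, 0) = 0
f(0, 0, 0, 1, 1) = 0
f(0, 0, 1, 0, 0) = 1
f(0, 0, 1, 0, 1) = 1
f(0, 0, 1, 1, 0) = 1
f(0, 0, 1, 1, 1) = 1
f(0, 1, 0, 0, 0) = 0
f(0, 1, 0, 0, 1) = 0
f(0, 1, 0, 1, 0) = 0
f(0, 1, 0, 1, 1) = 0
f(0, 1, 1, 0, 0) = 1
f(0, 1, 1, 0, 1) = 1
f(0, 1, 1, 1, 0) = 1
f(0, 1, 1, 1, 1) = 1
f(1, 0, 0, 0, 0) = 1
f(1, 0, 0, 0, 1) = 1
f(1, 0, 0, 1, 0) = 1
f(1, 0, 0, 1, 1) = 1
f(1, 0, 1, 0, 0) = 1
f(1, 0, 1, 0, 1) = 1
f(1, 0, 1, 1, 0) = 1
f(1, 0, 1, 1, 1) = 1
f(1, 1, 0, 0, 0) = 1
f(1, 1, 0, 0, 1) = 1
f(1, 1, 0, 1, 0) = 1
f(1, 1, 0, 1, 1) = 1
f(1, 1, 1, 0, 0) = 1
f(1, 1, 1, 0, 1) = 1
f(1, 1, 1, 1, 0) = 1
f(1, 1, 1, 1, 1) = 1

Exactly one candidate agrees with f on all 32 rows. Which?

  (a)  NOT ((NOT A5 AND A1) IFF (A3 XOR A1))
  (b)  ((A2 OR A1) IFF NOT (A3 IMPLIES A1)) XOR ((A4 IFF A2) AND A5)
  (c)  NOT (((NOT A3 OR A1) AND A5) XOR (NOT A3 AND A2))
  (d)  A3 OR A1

d

(a) disagrees with f on (1,0,0,0,0) (formula → 0, table → 1); rule it out.
(b) disagrees with f on (0,0,0,0,0) (formula → 1, table → 0); rule it out.
(c) disagrees with f on (0,0,0,0,0) (formula → 1, table → 0); rule it out.
(d) is the remaining candidate, and it agrees with f on all 32 inputs.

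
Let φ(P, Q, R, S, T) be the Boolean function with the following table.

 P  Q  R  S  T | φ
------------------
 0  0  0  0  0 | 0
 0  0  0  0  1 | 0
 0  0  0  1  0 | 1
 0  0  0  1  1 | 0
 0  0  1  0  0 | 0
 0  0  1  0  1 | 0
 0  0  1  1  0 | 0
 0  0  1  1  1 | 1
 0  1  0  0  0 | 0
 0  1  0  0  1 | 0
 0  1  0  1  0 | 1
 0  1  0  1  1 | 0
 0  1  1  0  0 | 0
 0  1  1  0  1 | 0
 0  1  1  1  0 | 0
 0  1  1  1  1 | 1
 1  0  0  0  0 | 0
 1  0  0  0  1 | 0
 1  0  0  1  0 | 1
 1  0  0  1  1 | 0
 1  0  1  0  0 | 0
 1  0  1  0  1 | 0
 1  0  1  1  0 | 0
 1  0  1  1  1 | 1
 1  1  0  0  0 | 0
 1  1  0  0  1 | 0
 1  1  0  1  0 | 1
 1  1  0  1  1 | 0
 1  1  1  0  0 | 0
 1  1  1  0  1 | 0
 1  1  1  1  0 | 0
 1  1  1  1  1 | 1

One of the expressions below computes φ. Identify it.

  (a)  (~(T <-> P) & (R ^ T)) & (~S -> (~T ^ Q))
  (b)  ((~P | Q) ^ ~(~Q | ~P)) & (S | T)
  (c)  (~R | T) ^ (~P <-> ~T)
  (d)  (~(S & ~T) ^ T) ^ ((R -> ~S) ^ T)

(a) fails at (0,0,0,1,0): the formula yields 0, φ is 1.
(b) fails at (0,0,0,0,1): the formula yields 1, φ is 0.
(c) fails at (0,0,0,0,1): the formula yields 1, φ is 0.
(d) is the remaining candidate, and it agrees with φ on all 32 inputs.

d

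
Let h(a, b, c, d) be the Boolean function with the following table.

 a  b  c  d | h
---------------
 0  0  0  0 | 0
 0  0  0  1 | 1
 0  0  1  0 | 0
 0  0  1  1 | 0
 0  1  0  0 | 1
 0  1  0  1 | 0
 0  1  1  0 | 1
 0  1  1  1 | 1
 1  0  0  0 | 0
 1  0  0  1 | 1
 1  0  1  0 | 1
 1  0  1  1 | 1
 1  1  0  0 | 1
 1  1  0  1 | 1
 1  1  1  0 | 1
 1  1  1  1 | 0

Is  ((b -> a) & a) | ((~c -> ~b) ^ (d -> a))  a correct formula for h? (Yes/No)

Test each input against both h and the formula:
  a=0, b=0, c=0, d=0: formula gives 0, h = 0 ✓
  a=0, b=0, c=0, d=1: formula gives 1, h = 1 ✓
  a=0, b=0, c=1, d=0: formula gives 0, h = 0 ✓
  a=0, b=0, c=1, d=1: formula gives 1, but h = 0 ✗
Since they disagree at (0,0,1,1), the expression is not a correct formula for h.

No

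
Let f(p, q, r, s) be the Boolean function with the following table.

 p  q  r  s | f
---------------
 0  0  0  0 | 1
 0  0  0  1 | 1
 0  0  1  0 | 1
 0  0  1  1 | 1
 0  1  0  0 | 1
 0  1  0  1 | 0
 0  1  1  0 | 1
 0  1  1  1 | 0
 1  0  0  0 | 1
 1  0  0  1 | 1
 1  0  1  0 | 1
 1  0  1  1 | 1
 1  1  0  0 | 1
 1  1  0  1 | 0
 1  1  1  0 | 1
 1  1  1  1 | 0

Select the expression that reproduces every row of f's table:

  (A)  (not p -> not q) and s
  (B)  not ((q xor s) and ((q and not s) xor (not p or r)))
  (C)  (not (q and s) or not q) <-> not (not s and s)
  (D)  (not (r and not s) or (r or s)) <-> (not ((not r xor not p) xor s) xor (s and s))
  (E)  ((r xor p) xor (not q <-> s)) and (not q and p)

C

(A) fails at (0,0,0,0): the formula yields 0, f is 1.
(B) fails at (0,0,0,1): the formula yields 0, f is 1.
(D) fails at (0,0,1,0): the formula yields 0, f is 1.
(E) fails at (0,0,0,0): the formula yields 0, f is 1.
That leaves (C). Evaluating it on every row reproduces the table of f exactly.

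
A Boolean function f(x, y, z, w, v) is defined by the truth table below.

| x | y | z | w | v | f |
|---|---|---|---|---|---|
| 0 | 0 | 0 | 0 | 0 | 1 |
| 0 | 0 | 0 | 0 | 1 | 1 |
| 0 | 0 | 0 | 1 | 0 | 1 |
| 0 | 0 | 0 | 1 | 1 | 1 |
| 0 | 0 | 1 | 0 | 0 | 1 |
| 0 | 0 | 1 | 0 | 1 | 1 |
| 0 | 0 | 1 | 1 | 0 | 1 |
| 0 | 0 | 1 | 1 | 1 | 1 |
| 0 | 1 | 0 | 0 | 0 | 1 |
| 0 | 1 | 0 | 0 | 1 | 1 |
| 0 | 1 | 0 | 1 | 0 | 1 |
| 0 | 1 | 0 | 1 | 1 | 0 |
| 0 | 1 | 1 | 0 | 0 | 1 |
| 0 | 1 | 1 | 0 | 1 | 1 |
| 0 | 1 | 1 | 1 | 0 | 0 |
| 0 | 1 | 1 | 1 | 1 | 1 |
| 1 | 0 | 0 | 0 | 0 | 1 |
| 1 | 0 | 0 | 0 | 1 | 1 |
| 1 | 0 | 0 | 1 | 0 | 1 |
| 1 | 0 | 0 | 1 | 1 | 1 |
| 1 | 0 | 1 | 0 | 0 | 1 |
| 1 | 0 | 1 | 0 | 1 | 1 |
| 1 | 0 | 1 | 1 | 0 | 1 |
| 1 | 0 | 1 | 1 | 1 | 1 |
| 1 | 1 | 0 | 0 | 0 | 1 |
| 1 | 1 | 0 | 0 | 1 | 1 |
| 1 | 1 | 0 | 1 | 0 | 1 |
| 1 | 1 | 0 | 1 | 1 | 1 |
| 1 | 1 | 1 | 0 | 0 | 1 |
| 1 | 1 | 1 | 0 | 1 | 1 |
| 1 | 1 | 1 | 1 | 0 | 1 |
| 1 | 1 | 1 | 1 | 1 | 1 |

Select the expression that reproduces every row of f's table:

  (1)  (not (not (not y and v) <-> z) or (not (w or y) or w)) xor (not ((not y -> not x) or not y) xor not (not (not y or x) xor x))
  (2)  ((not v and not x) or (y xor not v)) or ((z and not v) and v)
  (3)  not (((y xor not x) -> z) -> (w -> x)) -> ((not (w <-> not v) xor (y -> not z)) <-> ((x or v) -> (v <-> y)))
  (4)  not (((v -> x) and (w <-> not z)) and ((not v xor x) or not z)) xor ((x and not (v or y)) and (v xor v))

(1): at (0,0,0,0,0) it gives 0, but f = 1 — eliminated.
(2): at (0,0,0,0,1) it gives 0, but f = 1 — eliminated.
(4): at (0,0,0,1,0) it gives 0, but f = 1 — eliminated.
Only (3) survives; checking it on all 32 rows confirms it matches f.

3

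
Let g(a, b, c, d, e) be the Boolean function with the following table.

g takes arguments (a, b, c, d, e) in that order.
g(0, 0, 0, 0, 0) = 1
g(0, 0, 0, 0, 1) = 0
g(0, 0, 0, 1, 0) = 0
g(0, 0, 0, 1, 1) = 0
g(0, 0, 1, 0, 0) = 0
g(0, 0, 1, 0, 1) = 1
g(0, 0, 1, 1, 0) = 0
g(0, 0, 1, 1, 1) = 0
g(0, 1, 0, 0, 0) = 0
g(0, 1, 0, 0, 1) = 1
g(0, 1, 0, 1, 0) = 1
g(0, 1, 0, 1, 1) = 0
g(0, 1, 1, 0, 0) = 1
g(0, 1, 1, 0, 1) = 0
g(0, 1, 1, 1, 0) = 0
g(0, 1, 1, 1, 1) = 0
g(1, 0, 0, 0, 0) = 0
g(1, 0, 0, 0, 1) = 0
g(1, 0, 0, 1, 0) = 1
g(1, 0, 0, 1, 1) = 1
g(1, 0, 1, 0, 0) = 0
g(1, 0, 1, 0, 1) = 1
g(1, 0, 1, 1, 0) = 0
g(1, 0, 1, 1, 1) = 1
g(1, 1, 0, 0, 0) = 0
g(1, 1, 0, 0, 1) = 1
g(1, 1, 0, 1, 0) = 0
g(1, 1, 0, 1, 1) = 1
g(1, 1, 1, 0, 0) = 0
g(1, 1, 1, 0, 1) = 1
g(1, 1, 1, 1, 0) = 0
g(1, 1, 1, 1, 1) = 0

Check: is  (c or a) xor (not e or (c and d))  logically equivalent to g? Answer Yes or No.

No

Evaluate (c or a) xor (not e or (c and d)) on each row and compare to g:
  a=0, b=0, c=0, d=0, e=0: formula gives 1, g = 1 ✓
  a=0, b=0, c=0, d=0, e=1: formula gives 0, g = 0 ✓
  a=0, b=0, c=0, d=1, e=0: formula gives 1, but g = 0 ✗
Since they disagree at (0,0,0,1,0), the expression is not a correct formula for g.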